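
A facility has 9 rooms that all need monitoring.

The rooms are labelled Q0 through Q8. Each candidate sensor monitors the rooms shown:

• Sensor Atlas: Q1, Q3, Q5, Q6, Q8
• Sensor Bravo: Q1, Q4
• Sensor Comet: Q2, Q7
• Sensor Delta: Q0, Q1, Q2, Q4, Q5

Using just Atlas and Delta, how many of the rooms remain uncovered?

1

Union of Atlas, Delta = {Q0, Q1, Q2, Q3, Q4, Q5, Q6, Q8}.
Not covered: Q7 — 1 room.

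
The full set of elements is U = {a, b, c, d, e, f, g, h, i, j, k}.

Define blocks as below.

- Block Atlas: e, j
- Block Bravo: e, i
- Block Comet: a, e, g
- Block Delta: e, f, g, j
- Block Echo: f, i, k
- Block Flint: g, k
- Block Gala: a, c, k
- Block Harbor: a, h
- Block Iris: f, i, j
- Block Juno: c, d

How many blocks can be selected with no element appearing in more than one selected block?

4

Atlas, Flint, Harbor, Juno are pairwise disjoint (Atlas={e,j}; Flint={g,k}; Harbor={a,h}; Juno={c,d}).
Every remaining block overlaps one of these, and no 5 of the listed blocks are pairwise disjoint, so 4 is the maximum.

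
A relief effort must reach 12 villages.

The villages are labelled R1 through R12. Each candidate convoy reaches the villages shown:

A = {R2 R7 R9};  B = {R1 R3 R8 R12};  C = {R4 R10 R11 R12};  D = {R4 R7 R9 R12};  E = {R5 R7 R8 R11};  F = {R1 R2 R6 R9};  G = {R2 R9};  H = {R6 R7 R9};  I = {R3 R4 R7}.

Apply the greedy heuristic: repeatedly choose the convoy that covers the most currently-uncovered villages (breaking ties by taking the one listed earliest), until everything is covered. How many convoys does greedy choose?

Greedy: pick B (covers 4 new) → pick A (covers 3 new) → pick C (covers 3 new) → pick E (covers 1 new) → pick F (covers 1 new). Total picks: 5.
(The true minimum cover uses only 4 convoys, so greedy is not optimal here.)

5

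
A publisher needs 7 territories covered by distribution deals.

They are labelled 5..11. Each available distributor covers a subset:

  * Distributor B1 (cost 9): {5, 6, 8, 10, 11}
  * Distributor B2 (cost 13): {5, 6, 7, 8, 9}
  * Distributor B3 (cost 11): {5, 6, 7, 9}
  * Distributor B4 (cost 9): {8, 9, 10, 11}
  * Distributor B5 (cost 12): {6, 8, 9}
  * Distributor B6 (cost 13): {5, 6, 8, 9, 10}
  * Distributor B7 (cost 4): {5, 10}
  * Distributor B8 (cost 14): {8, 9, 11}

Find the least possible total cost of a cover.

20

B3, B4 together cover every territory (B3 ∪ B4 = {5, 6, 7, 8, 9, 10, 11}); total cost 11 + 9 = 20.
No covering selection has total cost below 20.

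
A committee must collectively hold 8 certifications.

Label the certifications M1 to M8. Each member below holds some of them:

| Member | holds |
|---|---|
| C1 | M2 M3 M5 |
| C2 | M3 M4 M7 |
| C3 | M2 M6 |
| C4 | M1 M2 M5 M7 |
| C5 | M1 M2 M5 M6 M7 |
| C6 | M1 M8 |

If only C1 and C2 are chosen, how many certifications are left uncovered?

Union of C1, C2 = {M2, M3, M4, M5, M7}.
Not covered: M1, M6, M8 — 3 certifications.

3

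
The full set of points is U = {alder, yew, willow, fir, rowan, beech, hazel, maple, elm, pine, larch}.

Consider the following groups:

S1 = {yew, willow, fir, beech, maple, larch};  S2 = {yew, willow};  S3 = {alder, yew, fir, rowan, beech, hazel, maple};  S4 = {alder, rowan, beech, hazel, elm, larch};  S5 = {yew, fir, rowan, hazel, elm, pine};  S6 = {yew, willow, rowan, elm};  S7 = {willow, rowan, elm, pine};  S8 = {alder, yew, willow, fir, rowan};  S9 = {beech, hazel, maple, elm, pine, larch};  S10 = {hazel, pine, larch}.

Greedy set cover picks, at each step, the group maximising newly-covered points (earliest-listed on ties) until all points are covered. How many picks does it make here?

Greedy: pick S3 (covers 7 new) → pick S7 (covers 3 new) → pick S1 (covers 1 new). Total picks: 3.
(The true minimum cover uses only 2 groups, so greedy is not optimal here.)

3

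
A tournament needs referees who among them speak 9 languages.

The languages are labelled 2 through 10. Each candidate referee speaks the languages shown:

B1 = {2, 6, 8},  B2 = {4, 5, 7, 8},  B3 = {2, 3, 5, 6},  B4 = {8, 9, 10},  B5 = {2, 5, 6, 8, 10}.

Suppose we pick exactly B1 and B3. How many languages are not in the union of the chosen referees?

Union of B1, B3 = {2, 3, 5, 6, 8}.
Not covered: 4, 7, 9, 10 — 4 languages.

4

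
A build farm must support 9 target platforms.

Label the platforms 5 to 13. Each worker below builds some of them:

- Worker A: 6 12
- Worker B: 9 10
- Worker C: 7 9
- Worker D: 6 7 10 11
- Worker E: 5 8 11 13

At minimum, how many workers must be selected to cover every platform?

4

A and B and C and E together: A ∪ B ∪ C ∪ E = {5, 6, 7, 8, 9, 10, 11, 12, 13} — every platform is covered.
No 3 of the 5 workers cover everything (all 10 combinations miss at least one platform), so 4 is optimal.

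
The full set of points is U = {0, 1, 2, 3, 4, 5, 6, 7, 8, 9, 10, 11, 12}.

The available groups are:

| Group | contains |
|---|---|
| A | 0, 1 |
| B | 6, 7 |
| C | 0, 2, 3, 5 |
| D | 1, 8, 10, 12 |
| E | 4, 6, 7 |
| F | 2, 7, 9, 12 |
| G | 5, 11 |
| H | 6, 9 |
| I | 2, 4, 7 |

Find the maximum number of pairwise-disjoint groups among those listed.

4

D, G, H, I are pairwise disjoint (D={1,8,10,12}; G={5,11}; H={6,9}; I={2,4,7}).
Every remaining group overlaps one of these, and no 5 of the listed groups are pairwise disjoint, so 4 is the maximum.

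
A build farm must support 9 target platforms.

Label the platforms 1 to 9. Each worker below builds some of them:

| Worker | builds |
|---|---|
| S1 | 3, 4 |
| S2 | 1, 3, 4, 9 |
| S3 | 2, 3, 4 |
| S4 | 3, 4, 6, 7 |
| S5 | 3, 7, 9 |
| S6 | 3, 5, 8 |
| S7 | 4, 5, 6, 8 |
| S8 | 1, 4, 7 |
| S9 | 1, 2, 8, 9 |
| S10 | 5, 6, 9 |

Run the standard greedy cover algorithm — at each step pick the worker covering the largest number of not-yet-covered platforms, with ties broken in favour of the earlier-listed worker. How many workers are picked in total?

Greedy: pick S2 (covers 4 new) → pick S7 (covers 3 new) → pick S3 (covers 1 new) → pick S4 (covers 1 new). Total picks: 4.
(The true minimum cover uses only 3 workers, so greedy is not optimal here.)

4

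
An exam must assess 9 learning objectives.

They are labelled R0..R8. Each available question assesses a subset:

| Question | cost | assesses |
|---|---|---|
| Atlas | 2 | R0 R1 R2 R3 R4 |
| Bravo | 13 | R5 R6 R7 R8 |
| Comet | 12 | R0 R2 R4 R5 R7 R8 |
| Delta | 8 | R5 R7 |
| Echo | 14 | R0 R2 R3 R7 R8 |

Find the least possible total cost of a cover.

Atlas, Bravo together cover every objective (Atlas ∪ Bravo = {R0, R1, R2, R3, R4, R5, R6, R7, R8}); total cost 2 + 13 = 15.
No covering selection has total cost below 15.

15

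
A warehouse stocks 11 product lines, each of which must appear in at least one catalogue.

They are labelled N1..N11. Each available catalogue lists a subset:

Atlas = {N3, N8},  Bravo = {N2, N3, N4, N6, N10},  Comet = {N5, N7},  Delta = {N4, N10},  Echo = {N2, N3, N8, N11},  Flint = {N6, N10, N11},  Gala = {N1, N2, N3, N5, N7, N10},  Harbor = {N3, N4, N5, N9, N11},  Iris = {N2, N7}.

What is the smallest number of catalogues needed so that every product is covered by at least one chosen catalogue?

4

Take {Echo, Flint, Gala, Harbor}. Their union is {N1, N2, N3, N4, N5, N6, N7, N8, N9, N10, N11}, which is all 11 products.
No 3 of the 9 catalogues cover everything (all 84 combinations miss at least one product), so 4 is optimal.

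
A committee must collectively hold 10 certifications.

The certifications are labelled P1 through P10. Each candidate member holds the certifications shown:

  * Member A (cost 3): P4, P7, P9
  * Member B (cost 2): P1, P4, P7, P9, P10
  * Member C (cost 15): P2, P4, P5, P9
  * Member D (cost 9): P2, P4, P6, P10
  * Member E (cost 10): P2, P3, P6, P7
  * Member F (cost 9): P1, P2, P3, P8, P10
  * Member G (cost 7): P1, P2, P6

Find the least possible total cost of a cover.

B, C, F, G together cover every certification (B ∪ C ∪ F ∪ G = {P1, P2, P3, P4, P5, P6, P7, P8, P9, P10}); total cost 2 + 15 + 9 + 7 = 33.
No covering selection has total cost below 33.

33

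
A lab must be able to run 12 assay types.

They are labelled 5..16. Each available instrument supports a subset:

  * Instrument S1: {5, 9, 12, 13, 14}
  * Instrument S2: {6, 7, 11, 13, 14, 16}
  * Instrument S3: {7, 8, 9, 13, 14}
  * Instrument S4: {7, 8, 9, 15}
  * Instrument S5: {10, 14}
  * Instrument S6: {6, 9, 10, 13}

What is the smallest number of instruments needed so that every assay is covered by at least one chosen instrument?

4

S1 and S2 and S4 and S6 together: S1 ∪ S2 ∪ S4 ∪ S6 = {5, 6, 7, 8, 9, 10, 11, 12, 13, 14, 15, 16} — every assay is covered.
No 3 of the 6 instruments cover everything (all 20 combinations miss at least one assay), so 4 is optimal.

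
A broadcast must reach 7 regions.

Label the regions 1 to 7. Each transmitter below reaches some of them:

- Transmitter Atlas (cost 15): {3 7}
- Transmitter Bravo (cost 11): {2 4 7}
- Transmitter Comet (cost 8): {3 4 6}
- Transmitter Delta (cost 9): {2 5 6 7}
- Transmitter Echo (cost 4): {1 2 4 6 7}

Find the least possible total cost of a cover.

Comet, Delta, Echo together cover every region (Comet ∪ Delta ∪ Echo = {1, 2, 3, 4, 5, 6, 7}); total cost 8 + 9 + 4 = 21.
No covering selection has total cost below 21.

21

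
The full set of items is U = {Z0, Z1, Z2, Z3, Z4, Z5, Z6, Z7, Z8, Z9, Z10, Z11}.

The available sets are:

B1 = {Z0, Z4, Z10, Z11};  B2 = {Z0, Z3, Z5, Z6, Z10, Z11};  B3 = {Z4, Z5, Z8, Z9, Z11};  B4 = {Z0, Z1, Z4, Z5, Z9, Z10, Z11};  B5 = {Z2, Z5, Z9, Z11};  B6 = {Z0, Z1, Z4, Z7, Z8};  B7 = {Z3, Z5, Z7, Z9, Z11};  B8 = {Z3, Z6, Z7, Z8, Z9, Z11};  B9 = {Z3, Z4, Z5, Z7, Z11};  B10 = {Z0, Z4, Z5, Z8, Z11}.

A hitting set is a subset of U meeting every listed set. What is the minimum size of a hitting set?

Take H = {Z8, Z11}. Each listed set contains at least one of these, so H is a hitting set of size 2.
The sets B5, B6 are pairwise disjoint, so any hitting set needs a separate item for each — at least 2. Hence 2 is optimal.

2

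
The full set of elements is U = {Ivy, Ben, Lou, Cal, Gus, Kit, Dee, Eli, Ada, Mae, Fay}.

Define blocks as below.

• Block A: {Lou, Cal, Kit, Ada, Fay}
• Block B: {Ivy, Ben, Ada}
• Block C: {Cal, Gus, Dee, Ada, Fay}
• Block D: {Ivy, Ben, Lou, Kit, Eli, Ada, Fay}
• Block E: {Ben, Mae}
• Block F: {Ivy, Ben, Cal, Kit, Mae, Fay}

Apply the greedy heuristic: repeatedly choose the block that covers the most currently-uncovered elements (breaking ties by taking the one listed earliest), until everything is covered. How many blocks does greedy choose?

Greedy: pick D (covers 7 new) → pick C (covers 3 new) → pick E (covers 1 new). Total picks: 3.

3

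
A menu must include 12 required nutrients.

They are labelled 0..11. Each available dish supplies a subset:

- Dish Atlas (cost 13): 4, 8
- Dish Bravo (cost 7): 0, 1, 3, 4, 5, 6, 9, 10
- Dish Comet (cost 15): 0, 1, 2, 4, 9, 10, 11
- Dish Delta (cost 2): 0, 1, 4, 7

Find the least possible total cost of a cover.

Atlas, Bravo, Comet, Delta together cover every nutrient (Atlas ∪ Bravo ∪ Comet ∪ Delta = {0, 1, 2, 3, 4, 5, 6, 7, 8, 9, 10, 11}); total cost 13 + 7 + 15 + 2 = 37.
No covering selection has total cost below 37.

37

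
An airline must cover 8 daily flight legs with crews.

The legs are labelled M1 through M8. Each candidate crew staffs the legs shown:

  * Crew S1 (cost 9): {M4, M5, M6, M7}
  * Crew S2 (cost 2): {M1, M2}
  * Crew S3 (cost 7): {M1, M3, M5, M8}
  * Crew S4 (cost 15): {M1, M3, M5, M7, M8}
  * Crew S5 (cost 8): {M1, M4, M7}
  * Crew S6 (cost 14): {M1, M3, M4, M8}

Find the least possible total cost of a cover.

S1, S2, S3 together cover every leg (S1 ∪ S2 ∪ S3 = {M1, M2, M3, M4, M5, M6, M7, M8}); total cost 9 + 2 + 7 = 18.
No covering selection has total cost below 18.

18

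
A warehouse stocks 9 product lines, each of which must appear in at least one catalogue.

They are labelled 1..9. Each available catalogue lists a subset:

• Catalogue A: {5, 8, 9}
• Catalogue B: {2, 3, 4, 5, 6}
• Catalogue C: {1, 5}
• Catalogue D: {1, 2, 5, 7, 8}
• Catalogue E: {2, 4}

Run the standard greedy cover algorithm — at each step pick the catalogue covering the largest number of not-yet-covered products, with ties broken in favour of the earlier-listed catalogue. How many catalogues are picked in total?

3

Greedy: pick B (covers 5 new) → pick D (covers 3 new) → pick A (covers 1 new). Total picks: 3.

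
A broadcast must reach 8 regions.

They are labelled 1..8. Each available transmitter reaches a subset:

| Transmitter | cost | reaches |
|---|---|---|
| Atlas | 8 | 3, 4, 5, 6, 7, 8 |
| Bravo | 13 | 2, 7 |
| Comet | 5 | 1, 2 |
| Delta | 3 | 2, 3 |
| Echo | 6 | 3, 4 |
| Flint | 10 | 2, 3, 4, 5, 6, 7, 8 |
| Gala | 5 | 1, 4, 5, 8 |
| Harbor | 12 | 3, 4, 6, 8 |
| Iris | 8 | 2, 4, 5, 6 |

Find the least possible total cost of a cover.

Atlas, Comet together cover every region (Atlas ∪ Comet = {1, 2, 3, 4, 5, 6, 7, 8}); total cost 8 + 5 = 13.
The greedy pick Gala, Delta, Atlas costs 16; no covering selection beats 13.

13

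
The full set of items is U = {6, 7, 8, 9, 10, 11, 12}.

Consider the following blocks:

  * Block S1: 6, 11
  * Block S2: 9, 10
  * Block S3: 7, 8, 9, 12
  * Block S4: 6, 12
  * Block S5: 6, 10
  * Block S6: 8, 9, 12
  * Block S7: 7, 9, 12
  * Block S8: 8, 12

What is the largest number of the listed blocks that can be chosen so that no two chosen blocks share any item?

S1, S2, S8 are pairwise disjoint (S1={6,11}; S2={9,10}; S8={8,12}).
Every remaining block overlaps one of these, and no 4 of the listed blocks are pairwise disjoint, so 3 is the maximum.

3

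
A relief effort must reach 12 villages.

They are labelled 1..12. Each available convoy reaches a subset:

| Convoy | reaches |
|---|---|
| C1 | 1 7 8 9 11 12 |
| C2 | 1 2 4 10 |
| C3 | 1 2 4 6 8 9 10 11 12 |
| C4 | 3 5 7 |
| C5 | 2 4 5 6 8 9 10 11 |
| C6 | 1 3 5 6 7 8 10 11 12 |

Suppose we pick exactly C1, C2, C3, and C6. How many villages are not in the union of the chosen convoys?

0

Union of C1, C2, C3, C6 = {1, 2, 3, 4, 5, 6, 7, 8, 9, 10, 11, 12} — that's every village, so 0 are uncovered.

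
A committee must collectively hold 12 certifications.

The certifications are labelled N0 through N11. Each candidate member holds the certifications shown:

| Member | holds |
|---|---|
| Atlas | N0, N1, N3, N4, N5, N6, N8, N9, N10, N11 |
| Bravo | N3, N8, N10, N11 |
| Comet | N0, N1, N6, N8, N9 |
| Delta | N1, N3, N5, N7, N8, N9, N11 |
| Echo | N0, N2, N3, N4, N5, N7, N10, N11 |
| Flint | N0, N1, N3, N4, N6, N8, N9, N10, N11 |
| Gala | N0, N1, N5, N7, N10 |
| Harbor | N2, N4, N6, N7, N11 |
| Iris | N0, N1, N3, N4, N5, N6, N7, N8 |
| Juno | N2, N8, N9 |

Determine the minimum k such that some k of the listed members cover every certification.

2

Take {Atlas, Echo}. Their union is {N0, N1, N2, N3, N4, N5, N6, N7, N8, N9, N10, N11}, which is all 12 certifications.
No single member has all 12 certifications (the largest, Atlas, has 10), so 2 is optimal.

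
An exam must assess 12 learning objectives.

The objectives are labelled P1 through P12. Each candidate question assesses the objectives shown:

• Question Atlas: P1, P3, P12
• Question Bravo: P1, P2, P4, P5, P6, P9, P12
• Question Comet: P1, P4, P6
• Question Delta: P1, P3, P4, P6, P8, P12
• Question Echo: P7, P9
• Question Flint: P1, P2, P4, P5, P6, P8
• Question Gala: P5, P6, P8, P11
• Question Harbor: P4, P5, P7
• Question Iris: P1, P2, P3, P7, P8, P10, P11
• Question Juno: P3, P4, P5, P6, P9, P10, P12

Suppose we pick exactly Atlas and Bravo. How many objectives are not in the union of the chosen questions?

4

Union of Atlas, Bravo = {P1, P2, P3, P4, P5, P6, P9, P12}.
Not covered: P7, P8, P10, P11 — 4 objectives.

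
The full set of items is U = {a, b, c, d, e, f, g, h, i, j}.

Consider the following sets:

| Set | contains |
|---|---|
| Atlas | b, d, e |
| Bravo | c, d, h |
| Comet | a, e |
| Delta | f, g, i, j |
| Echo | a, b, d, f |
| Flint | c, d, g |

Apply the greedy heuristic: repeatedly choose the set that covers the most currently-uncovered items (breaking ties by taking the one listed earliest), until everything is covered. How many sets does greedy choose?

Greedy: pick Delta (covers 4 new) → pick Atlas (covers 3 new) → pick Bravo (covers 2 new) → pick Comet (covers 1 new). Total picks: 4.

4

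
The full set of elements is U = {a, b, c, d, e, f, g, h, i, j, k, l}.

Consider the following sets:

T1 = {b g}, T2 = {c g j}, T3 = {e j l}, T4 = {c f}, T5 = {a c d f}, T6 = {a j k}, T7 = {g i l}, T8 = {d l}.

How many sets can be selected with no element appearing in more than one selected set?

4

T1, T4, T6, T8 are pairwise disjoint (T1={b,g}; T4={c,f}; T6={a,j,k}; T8={d,l}).
Every remaining set overlaps one of these, and no 5 of the listed sets are pairwise disjoint, so 4 is the maximum.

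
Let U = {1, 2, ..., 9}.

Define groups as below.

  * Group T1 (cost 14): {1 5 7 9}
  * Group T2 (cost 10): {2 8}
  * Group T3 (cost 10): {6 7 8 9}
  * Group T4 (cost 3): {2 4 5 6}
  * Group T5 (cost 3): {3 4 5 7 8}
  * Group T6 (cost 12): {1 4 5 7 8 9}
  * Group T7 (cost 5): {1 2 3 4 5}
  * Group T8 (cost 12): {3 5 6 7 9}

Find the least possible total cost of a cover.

T3, T7 together cover every point (T3 ∪ T7 = {1, 2, 3, 4, 5, 6, 7, 8, 9}); total cost 10 + 5 = 15.
The greedy pick T5, T4, T7, T3 costs 21; no covering selection beats 15.

15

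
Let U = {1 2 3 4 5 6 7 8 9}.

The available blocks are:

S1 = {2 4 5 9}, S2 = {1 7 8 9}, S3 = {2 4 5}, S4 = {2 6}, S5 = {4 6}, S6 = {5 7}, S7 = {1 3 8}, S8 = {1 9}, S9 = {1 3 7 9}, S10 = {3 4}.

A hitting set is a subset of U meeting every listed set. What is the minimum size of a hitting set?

4

H = {1, 2, 4, 5} meets every block (each contains at least one member of H), and |H| = 4.
The blocks S4, S6, S8, S10 are pairwise disjoint, so any hitting set needs a separate point for each — at least 4. Hence 4 is optimal.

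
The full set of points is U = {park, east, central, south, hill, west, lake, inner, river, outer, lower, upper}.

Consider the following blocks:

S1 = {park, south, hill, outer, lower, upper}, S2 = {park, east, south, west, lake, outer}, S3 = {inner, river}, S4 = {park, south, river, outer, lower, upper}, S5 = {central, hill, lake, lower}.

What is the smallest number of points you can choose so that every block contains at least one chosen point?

3

H = {south, inner, lower} meets every block (each contains at least one member of H), and |H| = 3.
No choice of 2 points meets every block, so 3 is the minimum.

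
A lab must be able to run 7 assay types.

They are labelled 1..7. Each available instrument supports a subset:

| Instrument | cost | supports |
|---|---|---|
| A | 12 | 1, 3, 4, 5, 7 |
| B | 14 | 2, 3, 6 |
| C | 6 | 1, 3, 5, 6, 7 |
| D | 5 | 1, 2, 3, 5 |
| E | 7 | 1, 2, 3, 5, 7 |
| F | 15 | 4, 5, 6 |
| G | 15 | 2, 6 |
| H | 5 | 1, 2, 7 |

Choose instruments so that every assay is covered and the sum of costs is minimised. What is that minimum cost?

22

E, F together cover every assay (E ∪ F = {1, 2, 3, 4, 5, 6, 7}); total cost 7 + 15 = 22.
The greedy pick C, D, A costs 23; no covering selection beats 22.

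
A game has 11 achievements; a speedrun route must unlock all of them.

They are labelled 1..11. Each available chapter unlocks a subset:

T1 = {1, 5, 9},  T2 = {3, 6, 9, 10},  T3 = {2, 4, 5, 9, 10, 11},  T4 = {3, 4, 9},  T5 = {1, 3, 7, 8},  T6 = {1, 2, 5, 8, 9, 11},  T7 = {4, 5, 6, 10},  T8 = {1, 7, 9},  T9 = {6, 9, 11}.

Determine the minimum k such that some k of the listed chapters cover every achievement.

3

Take {T5, T6, T7}. Their union is {1, 2, 3, 4, 5, 6, 7, 8, 9, 10, 11}, which is all 11 achievements.
No 2 of the 9 chapters cover everything (all 36 combinations miss at least one achievement), so 3 is optimal.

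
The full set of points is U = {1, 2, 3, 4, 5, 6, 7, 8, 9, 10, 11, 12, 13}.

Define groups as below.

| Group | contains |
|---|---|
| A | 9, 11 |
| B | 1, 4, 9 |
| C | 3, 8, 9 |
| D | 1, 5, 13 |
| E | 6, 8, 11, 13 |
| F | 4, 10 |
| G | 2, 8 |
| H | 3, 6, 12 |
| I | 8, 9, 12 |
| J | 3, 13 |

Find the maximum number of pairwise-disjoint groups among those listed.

5

A, D, F, G, H are pairwise disjoint (A={9,11}; D={1,5,13}; F={4,10}; G={2,8}; H={3,6,12}).
Every remaining group overlaps one of these, and no 6 of the listed groups are pairwise disjoint, so 5 is the maximum.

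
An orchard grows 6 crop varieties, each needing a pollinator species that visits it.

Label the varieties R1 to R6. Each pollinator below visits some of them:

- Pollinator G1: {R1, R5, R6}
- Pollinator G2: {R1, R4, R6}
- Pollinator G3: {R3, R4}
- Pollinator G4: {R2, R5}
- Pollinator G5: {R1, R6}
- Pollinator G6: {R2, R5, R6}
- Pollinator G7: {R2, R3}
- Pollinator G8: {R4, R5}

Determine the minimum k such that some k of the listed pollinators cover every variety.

3

Take {G1, G3, G6}. Their union is {R1, R2, R3, R4, R5, R6}, which is all 6 varieties.
No 2 of the 8 pollinators cover everything (all 28 combinations miss at least one variety), so 3 is optimal.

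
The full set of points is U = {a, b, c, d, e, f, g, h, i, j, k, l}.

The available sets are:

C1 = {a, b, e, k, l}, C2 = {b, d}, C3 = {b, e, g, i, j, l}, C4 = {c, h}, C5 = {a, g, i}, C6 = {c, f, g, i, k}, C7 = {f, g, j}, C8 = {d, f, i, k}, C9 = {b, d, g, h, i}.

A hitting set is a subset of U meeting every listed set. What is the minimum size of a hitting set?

4

T = {b, g, h, i} meets every set (each contains at least one member of T), and |T| = 4.
No choice of 3 points meets every set, so 4 is the minimum.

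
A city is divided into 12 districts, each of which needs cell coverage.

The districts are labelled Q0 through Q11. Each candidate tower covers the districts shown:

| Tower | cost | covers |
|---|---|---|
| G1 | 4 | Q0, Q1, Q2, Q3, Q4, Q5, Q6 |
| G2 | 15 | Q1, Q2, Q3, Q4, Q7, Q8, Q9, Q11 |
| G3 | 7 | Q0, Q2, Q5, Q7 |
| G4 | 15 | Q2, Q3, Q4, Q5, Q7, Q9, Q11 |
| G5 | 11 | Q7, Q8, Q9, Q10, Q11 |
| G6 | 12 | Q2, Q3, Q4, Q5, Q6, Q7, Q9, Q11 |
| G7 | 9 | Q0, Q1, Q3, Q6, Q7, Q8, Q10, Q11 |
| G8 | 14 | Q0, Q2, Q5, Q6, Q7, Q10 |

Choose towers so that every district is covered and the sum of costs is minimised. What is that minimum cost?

G1, G5 together cover every district (G1 ∪ G5 = {Q0, Q1, Q2, Q3, Q4, Q5, Q6, Q7, Q8, Q9, Q10, Q11}); total cost 4 + 11 = 15.
No covering selection has total cost below 15.

15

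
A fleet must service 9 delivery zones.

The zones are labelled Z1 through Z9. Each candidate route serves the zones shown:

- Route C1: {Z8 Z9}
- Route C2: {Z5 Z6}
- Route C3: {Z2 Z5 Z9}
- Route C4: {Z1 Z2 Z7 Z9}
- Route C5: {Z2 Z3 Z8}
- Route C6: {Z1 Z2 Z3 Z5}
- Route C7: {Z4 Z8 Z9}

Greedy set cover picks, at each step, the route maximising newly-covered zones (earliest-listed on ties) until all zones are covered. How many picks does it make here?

4

Greedy: pick C4 (covers 4 new) → pick C2 (covers 2 new) → pick C5 (covers 2 new) → pick C7 (covers 1 new). Total picks: 4.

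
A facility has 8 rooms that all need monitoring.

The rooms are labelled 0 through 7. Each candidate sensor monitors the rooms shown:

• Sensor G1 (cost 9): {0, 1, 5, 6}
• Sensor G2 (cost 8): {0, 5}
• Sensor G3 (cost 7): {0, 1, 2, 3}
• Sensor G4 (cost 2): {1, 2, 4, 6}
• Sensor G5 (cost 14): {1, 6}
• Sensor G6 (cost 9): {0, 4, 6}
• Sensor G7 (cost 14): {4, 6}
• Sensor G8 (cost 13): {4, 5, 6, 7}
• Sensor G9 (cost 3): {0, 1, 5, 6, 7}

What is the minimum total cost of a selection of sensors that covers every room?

G3, G4, G9 together cover every room (G3 ∪ G4 ∪ G9 = {0, 1, 2, 3, 4, 5, 6, 7}); total cost 7 + 2 + 3 = 12.
No covering selection has total cost below 12.

12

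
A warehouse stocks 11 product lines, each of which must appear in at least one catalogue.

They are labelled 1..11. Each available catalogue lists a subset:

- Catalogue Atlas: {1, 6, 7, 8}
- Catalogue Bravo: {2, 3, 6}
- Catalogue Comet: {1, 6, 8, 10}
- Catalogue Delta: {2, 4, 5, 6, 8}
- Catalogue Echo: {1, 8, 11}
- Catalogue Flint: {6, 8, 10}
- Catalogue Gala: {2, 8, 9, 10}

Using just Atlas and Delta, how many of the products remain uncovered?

4

Union of Atlas, Delta = {1, 2, 4, 5, 6, 7, 8}.
Not covered: 3, 9, 10, 11 — 4 products.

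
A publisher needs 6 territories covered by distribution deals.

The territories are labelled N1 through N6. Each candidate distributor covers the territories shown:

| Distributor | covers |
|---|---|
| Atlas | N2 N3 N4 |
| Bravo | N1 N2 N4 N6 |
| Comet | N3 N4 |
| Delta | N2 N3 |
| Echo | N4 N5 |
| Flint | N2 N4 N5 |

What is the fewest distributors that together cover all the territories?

3

Bravo and Delta and Flint together: Bravo ∪ Delta ∪ Flint = {N1, N2, N3, N4, N5, N6} — every territory is covered.
Only Bravo contains N1, so Bravo is forced; the remaining 2 territories need at least 2 more distributors (each remaining distributor adds at most 1) — so at least 3 distributors are needed, and 3 is optimal.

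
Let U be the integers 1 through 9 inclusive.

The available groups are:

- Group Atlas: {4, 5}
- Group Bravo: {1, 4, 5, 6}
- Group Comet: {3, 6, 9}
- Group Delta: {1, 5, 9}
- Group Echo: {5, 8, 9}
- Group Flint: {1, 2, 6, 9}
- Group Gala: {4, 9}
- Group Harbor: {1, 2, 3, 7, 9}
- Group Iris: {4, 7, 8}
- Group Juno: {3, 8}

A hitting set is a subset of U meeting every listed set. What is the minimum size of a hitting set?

3

The 3 points {5, 8, 9} hit every group.
The groups Atlas, Flint, Juno are pairwise disjoint, so any hitting set needs a separate point for each — at least 3. Hence 3 is optimal.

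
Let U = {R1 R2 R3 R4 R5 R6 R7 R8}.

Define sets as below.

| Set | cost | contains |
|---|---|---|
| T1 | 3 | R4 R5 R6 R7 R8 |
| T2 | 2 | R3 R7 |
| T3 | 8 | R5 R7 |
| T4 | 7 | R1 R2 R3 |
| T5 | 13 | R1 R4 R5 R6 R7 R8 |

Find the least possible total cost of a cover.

T1, T4 together cover every item (T1 ∪ T4 = {R1, R2, R3, R4, R5, R6, R7, R8}); total cost 3 + 7 = 10.
The greedy pick T1, T2, T4 costs 12; no covering selection beats 10.

10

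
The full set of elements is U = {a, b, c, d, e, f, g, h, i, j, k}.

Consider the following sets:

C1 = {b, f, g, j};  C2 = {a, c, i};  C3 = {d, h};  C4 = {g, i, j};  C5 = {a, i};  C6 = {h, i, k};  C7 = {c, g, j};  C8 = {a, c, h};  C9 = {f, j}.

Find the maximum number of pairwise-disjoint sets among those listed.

3

C1, C3, C5 are pairwise disjoint (C1={b,f,g,j}; C3={d,h}; C5={a,i}).
Every remaining set overlaps one of these, and no 4 of the listed sets are pairwise disjoint, so 3 is the maximum.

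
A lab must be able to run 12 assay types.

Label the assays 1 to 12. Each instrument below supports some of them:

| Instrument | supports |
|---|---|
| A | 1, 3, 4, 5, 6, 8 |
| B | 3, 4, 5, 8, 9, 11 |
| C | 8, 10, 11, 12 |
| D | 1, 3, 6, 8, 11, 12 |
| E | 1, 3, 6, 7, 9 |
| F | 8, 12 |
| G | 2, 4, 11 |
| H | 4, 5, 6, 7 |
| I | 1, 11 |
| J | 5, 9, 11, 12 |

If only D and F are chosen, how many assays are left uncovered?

6

Union of D, F = {1, 3, 6, 8, 11, 12}.
Not covered: 2, 4, 5, 7, 9, 10 — 6 assays.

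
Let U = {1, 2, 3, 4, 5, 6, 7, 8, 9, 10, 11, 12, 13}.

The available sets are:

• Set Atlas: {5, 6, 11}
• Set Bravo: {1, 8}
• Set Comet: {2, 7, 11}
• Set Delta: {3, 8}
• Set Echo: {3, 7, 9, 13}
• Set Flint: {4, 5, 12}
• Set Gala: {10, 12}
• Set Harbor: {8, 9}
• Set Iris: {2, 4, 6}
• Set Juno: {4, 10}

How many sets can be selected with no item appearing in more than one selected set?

4

Atlas, Bravo, Echo, Gala are pairwise disjoint (Atlas={5,6,11}; Bravo={1,8}; Echo={3,7,9,13}; Gala={10,12}).
Every remaining set overlaps one of these, and no 5 of the listed sets are pairwise disjoint, so 4 is the maximum.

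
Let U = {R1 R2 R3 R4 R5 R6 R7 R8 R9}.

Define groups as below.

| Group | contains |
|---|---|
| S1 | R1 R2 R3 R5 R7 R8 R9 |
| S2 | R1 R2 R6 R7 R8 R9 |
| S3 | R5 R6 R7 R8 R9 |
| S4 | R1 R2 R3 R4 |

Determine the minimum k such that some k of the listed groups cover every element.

2

Take {S3, S4}. Their union is {R1, R2, R3, R4, R5, R6, R7, R8, R9}, which is all 9 elements.
No single group has all 9 elements (the largest, S1, has 7), so 2 is optimal.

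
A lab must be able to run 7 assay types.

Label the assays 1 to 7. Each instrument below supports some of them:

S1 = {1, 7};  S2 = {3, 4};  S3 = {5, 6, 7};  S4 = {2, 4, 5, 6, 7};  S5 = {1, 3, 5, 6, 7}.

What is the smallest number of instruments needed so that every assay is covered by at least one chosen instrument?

S4 and S5 together: S4 ∪ S5 = {1, 2, 3, 4, 5, 6, 7} — every assay is covered.
No single instrument has all 7 assays (the largest, S4, has 5), so 2 is optimal.

2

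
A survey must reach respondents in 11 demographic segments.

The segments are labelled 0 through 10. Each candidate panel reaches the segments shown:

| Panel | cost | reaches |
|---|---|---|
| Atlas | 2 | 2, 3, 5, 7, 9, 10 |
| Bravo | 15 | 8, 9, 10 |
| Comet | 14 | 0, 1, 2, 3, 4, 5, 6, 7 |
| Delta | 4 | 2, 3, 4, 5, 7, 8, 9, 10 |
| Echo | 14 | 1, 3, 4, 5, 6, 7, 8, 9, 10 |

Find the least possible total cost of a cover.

Comet, Delta together cover every segment (Comet ∪ Delta = {0, 1, 2, 3, 4, 5, 6, 7, 8, 9, 10}); total cost 14 + 4 = 18.
The greedy pick Atlas, Delta, Comet costs 20; no covering selection beats 18.

18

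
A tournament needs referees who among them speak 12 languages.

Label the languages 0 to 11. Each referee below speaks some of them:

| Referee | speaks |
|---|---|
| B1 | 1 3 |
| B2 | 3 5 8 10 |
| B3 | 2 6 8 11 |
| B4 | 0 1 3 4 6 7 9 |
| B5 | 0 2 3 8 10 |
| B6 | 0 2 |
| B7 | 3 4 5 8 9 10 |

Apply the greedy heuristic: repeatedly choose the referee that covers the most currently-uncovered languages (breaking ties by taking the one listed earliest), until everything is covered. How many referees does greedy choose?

Greedy: pick B4 (covers 7 new) → pick B2 (covers 3 new) → pick B3 (covers 2 new). Total picks: 3.

3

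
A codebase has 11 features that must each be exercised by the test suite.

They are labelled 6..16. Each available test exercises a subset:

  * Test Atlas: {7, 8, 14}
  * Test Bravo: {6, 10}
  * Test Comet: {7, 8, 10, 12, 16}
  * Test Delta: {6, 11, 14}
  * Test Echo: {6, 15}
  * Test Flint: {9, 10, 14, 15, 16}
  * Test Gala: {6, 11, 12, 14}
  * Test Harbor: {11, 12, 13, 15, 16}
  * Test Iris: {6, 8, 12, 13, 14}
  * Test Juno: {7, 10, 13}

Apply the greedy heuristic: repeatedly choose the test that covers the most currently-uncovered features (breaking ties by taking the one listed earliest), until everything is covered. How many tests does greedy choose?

Greedy: pick Comet (covers 5 new) → pick Delta (covers 3 new) → pick Flint (covers 2 new) → pick Harbor (covers 1 new). Total picks: 4.

4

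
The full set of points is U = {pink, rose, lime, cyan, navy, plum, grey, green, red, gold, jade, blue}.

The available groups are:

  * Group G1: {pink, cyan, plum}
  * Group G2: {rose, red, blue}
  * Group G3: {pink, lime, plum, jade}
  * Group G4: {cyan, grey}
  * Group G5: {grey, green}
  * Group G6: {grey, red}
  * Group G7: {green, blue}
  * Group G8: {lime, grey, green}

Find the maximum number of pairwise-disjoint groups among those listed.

G1, G2, G8 are pairwise disjoint (G1={pink,cyan,plum}; G2={rose,red,blue}; G8={lime,grey,green}).
Every remaining group overlaps one of these, and no 4 of the listed groups are pairwise disjoint, so 3 is the maximum.

3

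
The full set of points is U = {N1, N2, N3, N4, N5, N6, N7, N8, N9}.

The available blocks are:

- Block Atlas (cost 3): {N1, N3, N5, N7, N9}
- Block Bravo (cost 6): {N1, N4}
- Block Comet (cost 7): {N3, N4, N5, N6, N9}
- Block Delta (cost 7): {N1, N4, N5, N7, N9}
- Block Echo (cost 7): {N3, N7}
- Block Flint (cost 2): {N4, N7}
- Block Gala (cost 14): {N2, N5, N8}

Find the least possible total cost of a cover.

Atlas, Comet, Gala together cover every point (Atlas ∪ Comet ∪ Gala = {N1, N2, N3, N4, N5, N6, N7, N8, N9}); total cost 3 + 7 + 14 = 24.
The greedy pick Atlas, Flint, Comet, Gala costs 26; no covering selection beats 24.

24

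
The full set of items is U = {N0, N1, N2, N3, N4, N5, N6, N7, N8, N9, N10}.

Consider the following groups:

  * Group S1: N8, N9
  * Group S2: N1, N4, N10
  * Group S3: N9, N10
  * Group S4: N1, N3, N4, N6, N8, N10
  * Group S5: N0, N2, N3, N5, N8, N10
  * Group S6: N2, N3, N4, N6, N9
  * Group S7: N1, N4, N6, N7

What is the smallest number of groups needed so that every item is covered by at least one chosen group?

Take {S5, S6, S7}. Their union is {N0, N1, N2, N3, N4, N5, N6, N7, N8, N9, N10}, which is all 11 items.
Only S5 contains N0, so S5 is forced; the remaining 5 items need at least 2 more groups (each remaining group adds at most 4) — so at least 3 groups are needed, and 3 is optimal.

3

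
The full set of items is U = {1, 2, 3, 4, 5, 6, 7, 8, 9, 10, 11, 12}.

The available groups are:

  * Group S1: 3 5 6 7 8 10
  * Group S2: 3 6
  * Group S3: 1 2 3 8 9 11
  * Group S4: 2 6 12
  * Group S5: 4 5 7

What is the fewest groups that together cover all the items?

4

S1, S3, S4, and S5 cover everything between them: the union {1, 2, 3, 4, 5, 6, 7, 8, 9, 10, 11, 12} is all of U.
No 3 of the 5 groups cover everything (all 10 combinations miss at least one item), so 4 is optimal.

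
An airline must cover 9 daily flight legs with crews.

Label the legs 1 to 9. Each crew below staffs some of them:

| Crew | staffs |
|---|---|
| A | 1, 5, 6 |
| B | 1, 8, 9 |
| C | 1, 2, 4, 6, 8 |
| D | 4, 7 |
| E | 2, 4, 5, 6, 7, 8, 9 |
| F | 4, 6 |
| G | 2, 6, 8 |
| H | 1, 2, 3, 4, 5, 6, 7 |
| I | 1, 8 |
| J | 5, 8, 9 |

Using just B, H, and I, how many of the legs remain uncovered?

0

Union of B, H, I = {1, 2, 3, 4, 5, 6, 7, 8, 9} — that's every leg, so 0 are uncovered.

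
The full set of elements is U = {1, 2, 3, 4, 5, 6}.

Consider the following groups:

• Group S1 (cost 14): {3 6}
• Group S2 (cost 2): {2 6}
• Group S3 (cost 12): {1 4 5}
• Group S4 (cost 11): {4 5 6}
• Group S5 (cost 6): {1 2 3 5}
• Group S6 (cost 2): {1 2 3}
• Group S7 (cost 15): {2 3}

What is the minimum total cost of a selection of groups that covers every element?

S4, S6 together cover every element (S4 ∪ S6 = {1, 2, 3, 4, 5, 6}); total cost 11 + 2 = 13.
The greedy pick S6, S2, S4 costs 15; no covering selection beats 13.

13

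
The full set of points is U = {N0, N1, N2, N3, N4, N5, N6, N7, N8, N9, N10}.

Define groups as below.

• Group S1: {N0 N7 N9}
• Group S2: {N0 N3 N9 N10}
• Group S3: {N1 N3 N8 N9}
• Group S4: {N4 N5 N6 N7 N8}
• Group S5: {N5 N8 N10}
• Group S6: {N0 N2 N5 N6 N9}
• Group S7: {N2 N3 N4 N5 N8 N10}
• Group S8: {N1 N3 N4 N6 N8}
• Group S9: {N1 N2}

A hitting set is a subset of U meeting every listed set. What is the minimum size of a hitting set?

H = {N2, N8, N9} meets every group (each contains at least one member of H), and |H| = 3.
The groups S1, S5, S9 are pairwise disjoint, so any hitting set needs a separate point for each — at least 3. Hence 3 is optimal.

3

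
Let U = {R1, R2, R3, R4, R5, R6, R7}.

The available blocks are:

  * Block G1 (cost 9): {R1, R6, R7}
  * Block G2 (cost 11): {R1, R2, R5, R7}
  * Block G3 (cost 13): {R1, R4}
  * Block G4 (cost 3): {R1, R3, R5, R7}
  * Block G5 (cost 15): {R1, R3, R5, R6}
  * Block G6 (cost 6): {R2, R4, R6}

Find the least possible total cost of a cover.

G4, G6 together cover every item (G4 ∪ G6 = {R1, R2, R3, R4, R5, R6, R7}); total cost 3 + 6 = 9.
No covering selection has total cost below 9.

9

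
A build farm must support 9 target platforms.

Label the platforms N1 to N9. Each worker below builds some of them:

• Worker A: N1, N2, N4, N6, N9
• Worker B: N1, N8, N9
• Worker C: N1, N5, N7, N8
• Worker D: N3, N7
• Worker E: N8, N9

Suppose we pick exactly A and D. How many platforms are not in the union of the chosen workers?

2

Union of A, D = {N1, N2, N3, N4, N6, N7, N9}.
Not covered: N5, N8 — 2 platforms.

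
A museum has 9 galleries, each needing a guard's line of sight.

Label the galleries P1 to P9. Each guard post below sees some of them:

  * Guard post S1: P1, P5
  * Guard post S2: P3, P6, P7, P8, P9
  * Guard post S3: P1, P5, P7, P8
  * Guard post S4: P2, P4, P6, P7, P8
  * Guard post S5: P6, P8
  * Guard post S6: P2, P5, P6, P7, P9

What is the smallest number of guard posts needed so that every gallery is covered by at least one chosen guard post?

3

Take {S2, S3, S4}. Their union is {P1, P2, P3, P4, P5, P6, P7, P8, P9}, which is all 9 galleries.
Only S2 contains P3, so S2 is forced; the remaining 4 galleries need at least 2 more guard posts (each remaining guard post adds at most 2) — so at least 3 guard posts are needed, and 3 is optimal.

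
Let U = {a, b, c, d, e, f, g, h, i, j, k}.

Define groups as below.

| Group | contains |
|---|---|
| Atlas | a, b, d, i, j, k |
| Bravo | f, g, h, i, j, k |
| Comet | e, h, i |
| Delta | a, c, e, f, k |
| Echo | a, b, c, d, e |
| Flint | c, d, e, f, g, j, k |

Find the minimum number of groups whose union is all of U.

2

Take {Bravo, Echo}. Their union is {a, b, c, d, e, f, g, h, i, j, k}, which is all 11 points.
No single group has all 11 points (the largest, Flint, has 7), so 2 is optimal.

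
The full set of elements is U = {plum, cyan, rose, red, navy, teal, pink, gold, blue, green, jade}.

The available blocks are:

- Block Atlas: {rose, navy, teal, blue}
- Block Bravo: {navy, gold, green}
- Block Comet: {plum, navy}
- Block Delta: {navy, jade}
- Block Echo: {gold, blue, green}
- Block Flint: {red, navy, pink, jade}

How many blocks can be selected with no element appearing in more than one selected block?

2

Echo, Flint are pairwise disjoint (Echo={gold,blue,green}; Flint={red,navy,pink,jade}).
Every remaining block overlaps one of these, and no 3 of the listed blocks are pairwise disjoint, so 2 is the maximum.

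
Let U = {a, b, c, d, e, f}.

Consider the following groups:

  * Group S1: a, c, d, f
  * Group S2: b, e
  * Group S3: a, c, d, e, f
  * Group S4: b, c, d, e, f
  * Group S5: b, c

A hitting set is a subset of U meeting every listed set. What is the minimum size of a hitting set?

Take H = {b, f}. Each listed group contains at least one of these, so H is a hitting set of size 2.
The groups S1, S2 are pairwise disjoint, so any hitting set needs a separate point for each — at least 2. Hence 2 is optimal.

2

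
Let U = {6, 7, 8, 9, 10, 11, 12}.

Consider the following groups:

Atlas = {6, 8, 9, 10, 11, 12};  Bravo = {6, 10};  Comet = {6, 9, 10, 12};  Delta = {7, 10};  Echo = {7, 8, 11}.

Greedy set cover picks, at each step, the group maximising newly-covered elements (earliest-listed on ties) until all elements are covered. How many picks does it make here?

2

Greedy: pick Atlas (covers 6 new) → pick Delta (covers 1 new). Total picks: 2.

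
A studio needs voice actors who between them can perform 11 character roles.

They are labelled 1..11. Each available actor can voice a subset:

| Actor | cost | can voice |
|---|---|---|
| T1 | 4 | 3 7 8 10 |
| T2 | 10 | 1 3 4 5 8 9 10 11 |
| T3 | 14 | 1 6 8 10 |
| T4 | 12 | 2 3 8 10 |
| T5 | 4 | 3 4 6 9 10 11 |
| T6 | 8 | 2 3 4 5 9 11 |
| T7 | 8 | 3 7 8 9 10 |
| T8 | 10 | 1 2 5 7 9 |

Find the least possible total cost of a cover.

18

T1, T5, T8 together cover every role (T1 ∪ T5 ∪ T8 = {1, 2, 3, 4, 5, 6, 7, 8, 9, 10, 11}); total cost 4 + 4 + 10 = 18.
No covering selection has total cost below 18.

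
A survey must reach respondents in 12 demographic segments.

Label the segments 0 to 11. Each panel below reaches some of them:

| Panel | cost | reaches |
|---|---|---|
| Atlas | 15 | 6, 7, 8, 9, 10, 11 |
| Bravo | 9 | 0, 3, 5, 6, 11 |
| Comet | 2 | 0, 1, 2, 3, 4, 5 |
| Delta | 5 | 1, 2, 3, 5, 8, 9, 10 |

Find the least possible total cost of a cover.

Atlas, Comet together cover every segment (Atlas ∪ Comet = {0, 1, 2, 3, 4, 5, 6, 7, 8, 9, 10, 11}); total cost 15 + 2 = 17.
The greedy pick Comet, Delta, Bravo, Atlas costs 31; no covering selection beats 17.

17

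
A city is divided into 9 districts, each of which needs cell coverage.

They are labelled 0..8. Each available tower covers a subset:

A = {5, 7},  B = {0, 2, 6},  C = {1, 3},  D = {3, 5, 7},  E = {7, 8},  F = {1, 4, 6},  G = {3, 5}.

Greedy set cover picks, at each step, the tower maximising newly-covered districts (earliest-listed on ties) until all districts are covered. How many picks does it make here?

4

Greedy: pick B (covers 3 new) → pick D (covers 3 new) → pick F (covers 2 new) → pick E (covers 1 new). Total picks: 4.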